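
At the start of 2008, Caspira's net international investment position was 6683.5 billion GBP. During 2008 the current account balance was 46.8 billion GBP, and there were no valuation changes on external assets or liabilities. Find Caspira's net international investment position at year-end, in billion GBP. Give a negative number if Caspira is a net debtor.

With no valuation effects, change in NIIP = current account = 46.8
End-of-year NIIP = 6683.5 + 46.8 = 6730.3

6730.3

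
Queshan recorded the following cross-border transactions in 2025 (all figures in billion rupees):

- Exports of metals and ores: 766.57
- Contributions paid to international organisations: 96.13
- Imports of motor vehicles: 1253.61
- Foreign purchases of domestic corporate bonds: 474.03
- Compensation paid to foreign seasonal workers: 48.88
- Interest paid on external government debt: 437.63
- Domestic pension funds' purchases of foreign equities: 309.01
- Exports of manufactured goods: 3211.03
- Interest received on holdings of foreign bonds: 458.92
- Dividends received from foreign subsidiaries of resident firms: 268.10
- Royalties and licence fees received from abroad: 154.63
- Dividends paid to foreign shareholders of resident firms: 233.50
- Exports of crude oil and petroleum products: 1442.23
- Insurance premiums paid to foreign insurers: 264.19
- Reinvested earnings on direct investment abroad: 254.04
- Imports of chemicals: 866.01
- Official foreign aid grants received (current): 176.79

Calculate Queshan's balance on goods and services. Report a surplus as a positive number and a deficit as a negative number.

3190.65

Goods: 766.57 - 1253.61 + 3211.03 + 1442.23 - 866.01 = 3300.21
Services: 154.63 - 264.19 = -109.56
Trade balance = 3300.21 + (-109.56) = 3190.65
(Excluded from the trade balance — secondary income: contributions paid to international organisations 96.13, official foreign aid grants received (current) 176.79; financial account: foreign purchases of domestic corporate bonds 474.03, domestic pension funds' purchases of foreign equities 309.01; primary income: compensation paid to foreign seasonal workers 48.88, interest paid on external government debt 437.63, interest received on holdings of foreign bonds 458.92, dividends received from foreign subsidiaries of resident firms 268.10, dividends paid to foreign shareholders of resident firms 233.50, reinvested earnings on direct investment abroad 254.04.)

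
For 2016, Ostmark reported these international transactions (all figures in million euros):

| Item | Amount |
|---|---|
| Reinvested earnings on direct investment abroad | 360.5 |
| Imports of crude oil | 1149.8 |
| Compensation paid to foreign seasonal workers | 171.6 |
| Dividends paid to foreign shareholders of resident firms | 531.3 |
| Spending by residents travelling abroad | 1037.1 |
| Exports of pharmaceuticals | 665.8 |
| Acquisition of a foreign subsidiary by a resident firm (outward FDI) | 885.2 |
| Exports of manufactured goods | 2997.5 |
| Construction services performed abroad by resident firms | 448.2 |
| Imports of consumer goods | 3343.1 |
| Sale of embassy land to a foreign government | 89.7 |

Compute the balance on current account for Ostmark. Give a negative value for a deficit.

-1760.9

Goods: 2997.5 - 1149.8 + 665.8 - 3343.1 = -829.6
Services: 448.2 - 1037.1 = -588.9
Primary income: 360.5 - 171.6 - 531.3 = -342.4
Current account = (-829.6) + (-588.9) + (-342.4) = -1760.9
(Excluded from the current account — financial account: acquisition of a foreign subsidiary by a resident firm (outward FDI) 885.2; capital account: sale of embassy land to a foreign government 89.7.)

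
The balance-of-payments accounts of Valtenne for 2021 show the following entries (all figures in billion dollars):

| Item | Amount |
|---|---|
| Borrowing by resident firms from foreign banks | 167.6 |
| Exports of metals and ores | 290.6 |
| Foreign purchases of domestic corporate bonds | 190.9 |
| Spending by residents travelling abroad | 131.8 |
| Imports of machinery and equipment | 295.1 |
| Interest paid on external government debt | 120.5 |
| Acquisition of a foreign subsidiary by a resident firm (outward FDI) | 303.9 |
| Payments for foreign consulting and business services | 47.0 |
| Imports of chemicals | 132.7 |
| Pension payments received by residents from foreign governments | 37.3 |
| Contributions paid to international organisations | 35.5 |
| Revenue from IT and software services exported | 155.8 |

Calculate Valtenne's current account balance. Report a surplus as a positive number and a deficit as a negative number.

Goods: -295.1 + 290.6 - 132.7 = -137.2
Services: -47.0 - 131.8 + 155.8 = -23.0
Primary income: -120.5
Secondary income: -35.5 + 37.3 = 1.8
Current account = (-137.2) + (-23.0) + (-120.5) + 1.8 = -278.9
(Excluded from the current account — financial account: borrowing by resident firms from foreign banks 167.6, foreign purchases of domestic corporate bonds 190.9, acquisition of a foreign subsidiary by a resident firm (outward FDI) 303.9.)

-278.9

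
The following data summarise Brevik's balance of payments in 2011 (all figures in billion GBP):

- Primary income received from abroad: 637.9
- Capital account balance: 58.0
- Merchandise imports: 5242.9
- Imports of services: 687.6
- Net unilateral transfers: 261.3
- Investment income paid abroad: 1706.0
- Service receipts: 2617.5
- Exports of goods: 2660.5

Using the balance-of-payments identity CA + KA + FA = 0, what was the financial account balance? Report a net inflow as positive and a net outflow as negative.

Goods balance = 2660.5 - 5242.9 = -2582.4
Services balance = 2617.5 - 687.6 = 1929.9
Trade balance (goods + services) = -2582.4 + 1929.9 = -652.5
Net primary income = 637.9 - 1706.0 = -1068.1
Net secondary income = 261.3
Current account = -652.5 + (-1068.1) + 261.3 = -1459.3
Financial account = -(-1459.3 + 58.0) = 1401.3

1401.3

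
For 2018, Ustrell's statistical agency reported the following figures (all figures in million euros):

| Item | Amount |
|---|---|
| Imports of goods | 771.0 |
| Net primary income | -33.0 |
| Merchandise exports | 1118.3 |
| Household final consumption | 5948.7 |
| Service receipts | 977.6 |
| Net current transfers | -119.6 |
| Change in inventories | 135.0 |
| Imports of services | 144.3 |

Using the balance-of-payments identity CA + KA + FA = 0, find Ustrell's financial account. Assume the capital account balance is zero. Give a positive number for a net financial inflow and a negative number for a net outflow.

-1028.0

Goods balance = 1118.3 - 771.0 = 347.3
Services balance = 977.6 - 144.3 = 833.3
Trade balance (goods + services) = 347.3 + 833.3 = 1180.6
Net primary income = -33.0
Net secondary income = -119.6
Current account = 1180.6 + (-33.0) + (-119.6) = 1028.0
Financial account = -(1028.0) = -1028.0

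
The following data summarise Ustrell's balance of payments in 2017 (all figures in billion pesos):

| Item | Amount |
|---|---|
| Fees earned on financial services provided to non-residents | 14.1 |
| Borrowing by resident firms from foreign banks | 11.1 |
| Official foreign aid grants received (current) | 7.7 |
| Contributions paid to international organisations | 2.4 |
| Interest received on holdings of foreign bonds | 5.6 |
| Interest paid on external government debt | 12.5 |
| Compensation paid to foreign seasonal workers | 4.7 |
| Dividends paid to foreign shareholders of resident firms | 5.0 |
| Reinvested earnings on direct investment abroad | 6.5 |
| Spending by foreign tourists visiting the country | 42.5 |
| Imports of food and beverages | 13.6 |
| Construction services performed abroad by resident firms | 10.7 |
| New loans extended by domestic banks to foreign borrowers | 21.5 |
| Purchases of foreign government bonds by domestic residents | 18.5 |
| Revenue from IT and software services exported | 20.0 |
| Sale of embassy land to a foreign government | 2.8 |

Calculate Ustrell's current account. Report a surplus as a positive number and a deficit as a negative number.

Goods: -13.6
Services: 10.7 + 42.5 + 14.1 + 20.0 = 87.3
Primary income: -5.0 + 6.5 + 5.6 - 12.5 - 4.7 = -10.1
Secondary income: -2.4 + 7.7 = 5.3
Current account = (-13.6) + 87.3 + (-10.1) + 5.3 = 68.9
(Excluded from the current account — financial account: borrowing by resident firms from foreign banks 11.1, new loans extended by domestic banks to foreign borrowers 21.5, purchases of foreign government bonds by domestic residents 18.5; capital account: sale of embassy land to a foreign government 2.8.)

68.9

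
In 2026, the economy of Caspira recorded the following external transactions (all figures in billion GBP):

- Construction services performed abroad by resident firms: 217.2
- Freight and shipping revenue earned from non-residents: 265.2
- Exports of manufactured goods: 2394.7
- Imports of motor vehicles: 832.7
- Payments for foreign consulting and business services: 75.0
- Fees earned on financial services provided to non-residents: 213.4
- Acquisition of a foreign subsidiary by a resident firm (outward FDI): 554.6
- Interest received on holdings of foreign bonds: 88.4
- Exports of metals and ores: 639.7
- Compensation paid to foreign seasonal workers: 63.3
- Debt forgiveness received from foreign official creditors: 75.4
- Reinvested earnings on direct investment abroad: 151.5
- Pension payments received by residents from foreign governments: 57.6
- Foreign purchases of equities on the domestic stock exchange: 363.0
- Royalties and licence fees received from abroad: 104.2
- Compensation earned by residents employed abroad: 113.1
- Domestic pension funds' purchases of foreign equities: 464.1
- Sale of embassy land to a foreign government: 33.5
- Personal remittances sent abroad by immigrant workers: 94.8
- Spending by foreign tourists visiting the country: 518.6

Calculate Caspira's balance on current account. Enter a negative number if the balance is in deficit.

Goods: 639.7 + 2394.7 - 832.7 = 2201.7
Services: -75.0 + 217.2 + 265.2 + 518.6 + 104.2 + 213.4 = 1243.6
Primary income: 113.1 + 88.4 - 63.3 + 151.5 = 289.7
Secondary income: 57.6 - 94.8 = -37.2
Current account = 2201.7 + 1243.6 + 289.7 + (-37.2) = 3697.8
(Excluded from the current account — financial account: acquisition of a foreign subsidiary by a resident firm (outward FDI) 554.6, foreign purchases of equities on the domestic stock exchange 363.0, domestic pension funds' purchases of foreign equities 464.1; capital account: debt forgiveness received from foreign official creditors 75.4, sale of embassy land to a foreign government 33.5.)

3697.8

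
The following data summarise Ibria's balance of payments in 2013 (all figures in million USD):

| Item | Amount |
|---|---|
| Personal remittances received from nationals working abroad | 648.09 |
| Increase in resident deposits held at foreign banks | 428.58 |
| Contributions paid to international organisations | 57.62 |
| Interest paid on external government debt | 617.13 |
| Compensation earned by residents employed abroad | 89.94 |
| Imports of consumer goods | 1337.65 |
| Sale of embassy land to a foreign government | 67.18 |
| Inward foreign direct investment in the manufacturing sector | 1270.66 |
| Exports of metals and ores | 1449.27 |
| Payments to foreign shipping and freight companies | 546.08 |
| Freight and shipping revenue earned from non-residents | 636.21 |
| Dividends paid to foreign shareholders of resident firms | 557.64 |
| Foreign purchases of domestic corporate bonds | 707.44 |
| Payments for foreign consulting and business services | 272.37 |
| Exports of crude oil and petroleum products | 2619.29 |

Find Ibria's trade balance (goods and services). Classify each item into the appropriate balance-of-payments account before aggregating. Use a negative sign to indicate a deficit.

Goods: 2619.29 - 1337.65 + 1449.27 = 2730.91
Services: -546.08 + 636.21 - 272.37 = -182.24
Trade balance = 2730.91 + (-182.24) = 2548.67
(Excluded from the trade balance — secondary income: personal remittances received from nationals working abroad 648.09, contributions paid to international organisations 57.62; financial account: increase in resident deposits held at foreign banks 428.58, inward foreign direct investment in the manufacturing sector 1270.66, foreign purchases of domestic corporate bonds 707.44; primary income: interest paid on external government debt 617.13, compensation earned by residents employed abroad 89.94, dividends paid to foreign shareholders of resident firms 557.64; capital account: sale of embassy land to a foreign government 67.18.)

2548.67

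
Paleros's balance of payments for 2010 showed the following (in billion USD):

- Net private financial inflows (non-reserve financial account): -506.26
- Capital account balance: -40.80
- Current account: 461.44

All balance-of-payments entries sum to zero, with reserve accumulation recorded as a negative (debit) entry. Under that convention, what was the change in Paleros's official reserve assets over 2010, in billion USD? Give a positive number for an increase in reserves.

Official reserve transactions balance = -(461.44 + (-40.80) + (-506.26)) = 85.62
An accumulation of reserves is recorded as a debit (negative entry), so the change in the stock of reserves is the negative of that balance.
Change in official reserves = -(85.62) = -85.62

-85.62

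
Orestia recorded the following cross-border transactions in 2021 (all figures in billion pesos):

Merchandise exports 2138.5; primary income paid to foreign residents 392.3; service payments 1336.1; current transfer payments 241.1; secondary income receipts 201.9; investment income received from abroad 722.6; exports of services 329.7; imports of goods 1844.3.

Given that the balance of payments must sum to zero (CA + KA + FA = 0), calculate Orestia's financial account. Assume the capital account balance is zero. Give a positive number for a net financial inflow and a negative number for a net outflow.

421.1

Goods balance = 2138.5 - 1844.3 = 294.2
Services balance = 329.7 - 1336.1 = -1006.4
Trade balance (goods + services) = 294.2 + (-1006.4) = -712.2
Net primary income = 722.6 - 392.3 = 330.3
Net secondary income = 201.9 - 241.1 = -39.2
Current account = -712.2 + 330.3 + (-39.2) = -421.1
Financial account = -(-421.1) = 421.1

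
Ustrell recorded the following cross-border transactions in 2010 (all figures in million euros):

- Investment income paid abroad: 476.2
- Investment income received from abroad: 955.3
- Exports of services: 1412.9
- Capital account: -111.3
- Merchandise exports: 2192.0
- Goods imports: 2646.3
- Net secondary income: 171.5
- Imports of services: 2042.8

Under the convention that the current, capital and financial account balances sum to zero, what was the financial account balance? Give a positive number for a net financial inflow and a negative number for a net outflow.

544.9

Goods balance = 2192.0 - 2646.3 = -454.3
Services balance = 1412.9 - 2042.8 = -629.9
Trade balance (goods + services) = -454.3 + (-629.9) = -1084.2
Net primary income = 955.3 - 476.2 = 479.1
Net secondary income = 171.5
Current account = -1084.2 + 479.1 + 171.5 = -433.6
Financial account = -(-433.6 + (-111.3)) = 544.9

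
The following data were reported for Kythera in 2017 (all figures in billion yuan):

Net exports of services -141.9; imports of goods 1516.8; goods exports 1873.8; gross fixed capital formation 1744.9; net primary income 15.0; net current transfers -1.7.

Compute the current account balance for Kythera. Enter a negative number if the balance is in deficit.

228.4

Goods balance = 1873.8 - 1516.8 = 357.0
Services balance = -141.9
Trade balance (goods + services) = 357.0 + (-141.9) = 215.1
Net primary income = 15.0
Net secondary income = -1.7
Current account = 215.1 + 15.0 + (-1.7) = 228.4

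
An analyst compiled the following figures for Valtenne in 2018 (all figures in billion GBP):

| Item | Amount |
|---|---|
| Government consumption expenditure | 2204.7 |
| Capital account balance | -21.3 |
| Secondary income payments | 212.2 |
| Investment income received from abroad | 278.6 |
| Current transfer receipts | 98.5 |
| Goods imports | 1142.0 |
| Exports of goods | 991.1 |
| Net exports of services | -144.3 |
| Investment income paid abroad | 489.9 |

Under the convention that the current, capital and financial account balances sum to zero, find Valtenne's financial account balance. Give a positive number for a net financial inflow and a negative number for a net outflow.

Goods balance = 991.1 - 1142.0 = -150.9
Services balance = -144.3
Trade balance (goods + services) = -150.9 + (-144.3) = -295.2
Net primary income = 278.6 - 489.9 = -211.3
Net secondary income = 98.5 - 212.2 = -113.7
Current account = -295.2 + (-211.3) + (-113.7) = -620.2
Financial account = -(-620.2 + (-21.3)) = 641.5

641.5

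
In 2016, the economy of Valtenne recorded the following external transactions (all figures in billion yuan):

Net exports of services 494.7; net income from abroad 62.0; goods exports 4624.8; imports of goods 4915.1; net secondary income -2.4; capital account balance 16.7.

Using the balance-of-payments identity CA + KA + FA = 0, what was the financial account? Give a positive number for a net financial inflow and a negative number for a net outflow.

Goods balance = 4624.8 - 4915.1 = -290.3
Services balance = 494.7
Trade balance (goods + services) = -290.3 + 494.7 = 204.4
Net primary income = 62.0
Net secondary income = -2.4
Current account = 204.4 + 62.0 + (-2.4) = 264.0
Financial account = -(264.0 + 16.7) = -280.7

-280.7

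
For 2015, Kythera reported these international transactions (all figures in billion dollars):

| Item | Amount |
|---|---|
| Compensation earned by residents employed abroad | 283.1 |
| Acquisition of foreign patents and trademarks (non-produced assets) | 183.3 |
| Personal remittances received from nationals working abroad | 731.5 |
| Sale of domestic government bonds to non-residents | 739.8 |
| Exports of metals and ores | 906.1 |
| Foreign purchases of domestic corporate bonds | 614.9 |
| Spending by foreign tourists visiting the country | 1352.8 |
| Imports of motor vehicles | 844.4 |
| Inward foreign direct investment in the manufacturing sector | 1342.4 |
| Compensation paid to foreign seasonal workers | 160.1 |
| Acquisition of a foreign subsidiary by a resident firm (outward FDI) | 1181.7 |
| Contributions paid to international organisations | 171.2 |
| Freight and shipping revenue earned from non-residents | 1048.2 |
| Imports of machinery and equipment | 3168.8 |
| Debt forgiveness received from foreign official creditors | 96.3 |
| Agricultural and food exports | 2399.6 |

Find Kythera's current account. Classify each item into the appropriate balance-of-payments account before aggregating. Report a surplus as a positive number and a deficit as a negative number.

Goods: -844.4 - 3168.8 + 2399.6 + 906.1 = -707.5
Services: 1048.2 + 1352.8 = 2401.0
Primary income: 283.1 - 160.1 = 123.0
Secondary income: 731.5 - 171.2 = 560.3
Current account = (-707.5) + 2401.0 + 123.0 + 560.3 = 2376.8
(Excluded from the current account — capital account: acquisition of foreign patents and trademarks (non-produced assets) 183.3, debt forgiveness received from foreign official creditors 96.3; financial account: sale of domestic government bonds to non-residents 739.8, foreign purchases of domestic corporate bonds 614.9, inward foreign direct investment in the manufacturing sector 1342.4, acquisition of a foreign subsidiary by a resident firm (outward FDI) 1181.7.)

2376.8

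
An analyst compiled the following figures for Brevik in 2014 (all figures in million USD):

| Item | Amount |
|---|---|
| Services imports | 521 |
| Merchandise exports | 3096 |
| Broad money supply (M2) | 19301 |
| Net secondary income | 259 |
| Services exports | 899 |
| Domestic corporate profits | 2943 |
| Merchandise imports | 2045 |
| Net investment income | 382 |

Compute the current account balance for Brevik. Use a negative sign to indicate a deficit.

2070

Goods balance = 3096 - 2045 = 1051
Services balance = 899 - 521 = 378
Trade balance (goods + services) = 1051 + 378 = 1429
Net primary income = 382
Net secondary income = 259
Current account = 1429 + 382 + 259 = 2070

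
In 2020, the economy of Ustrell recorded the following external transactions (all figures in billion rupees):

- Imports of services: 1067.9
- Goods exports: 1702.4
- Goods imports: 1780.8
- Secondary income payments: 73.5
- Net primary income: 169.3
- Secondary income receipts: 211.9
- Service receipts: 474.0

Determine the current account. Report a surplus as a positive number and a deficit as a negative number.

-364.6

Goods balance = 1702.4 - 1780.8 = -78.4
Services balance = 474.0 - 1067.9 = -593.9
Trade balance (goods + services) = -78.4 + (-593.9) = -672.3
Net primary income = 169.3
Net secondary income = 211.9 - 73.5 = 138.4
Current account = -672.3 + 169.3 + 138.4 = -364.6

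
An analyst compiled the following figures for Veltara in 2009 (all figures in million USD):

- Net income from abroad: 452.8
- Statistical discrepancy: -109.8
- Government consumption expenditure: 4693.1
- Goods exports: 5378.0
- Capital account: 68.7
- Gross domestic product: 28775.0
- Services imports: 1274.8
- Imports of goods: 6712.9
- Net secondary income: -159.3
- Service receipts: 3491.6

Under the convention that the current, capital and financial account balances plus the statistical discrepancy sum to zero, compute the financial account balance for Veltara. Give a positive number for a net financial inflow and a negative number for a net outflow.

-1134.3

Goods balance = 5378.0 - 6712.9 = -1334.9
Services balance = 3491.6 - 1274.8 = 2216.8
Trade balance (goods + services) = -1334.9 + 2216.8 = 881.9
Net primary income = 452.8
Net secondary income = -159.3
Current account = 881.9 + 452.8 + (-159.3) = 1175.4
Financial account = -(1175.4 + 68.7 + (-109.8)) = -1134.3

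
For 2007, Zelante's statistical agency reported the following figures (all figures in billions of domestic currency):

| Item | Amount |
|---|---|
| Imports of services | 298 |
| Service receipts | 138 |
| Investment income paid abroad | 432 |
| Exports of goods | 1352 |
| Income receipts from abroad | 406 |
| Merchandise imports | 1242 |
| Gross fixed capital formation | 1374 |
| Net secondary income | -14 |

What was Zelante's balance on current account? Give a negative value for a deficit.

Goods balance = 1352 - 1242 = 110
Services balance = 138 - 298 = -160
Trade balance (goods + services) = 110 + (-160) = -50
Net primary income = 406 - 432 = -26
Net secondary income = -14
Current account = -50 + (-26) + (-14) = -90

-90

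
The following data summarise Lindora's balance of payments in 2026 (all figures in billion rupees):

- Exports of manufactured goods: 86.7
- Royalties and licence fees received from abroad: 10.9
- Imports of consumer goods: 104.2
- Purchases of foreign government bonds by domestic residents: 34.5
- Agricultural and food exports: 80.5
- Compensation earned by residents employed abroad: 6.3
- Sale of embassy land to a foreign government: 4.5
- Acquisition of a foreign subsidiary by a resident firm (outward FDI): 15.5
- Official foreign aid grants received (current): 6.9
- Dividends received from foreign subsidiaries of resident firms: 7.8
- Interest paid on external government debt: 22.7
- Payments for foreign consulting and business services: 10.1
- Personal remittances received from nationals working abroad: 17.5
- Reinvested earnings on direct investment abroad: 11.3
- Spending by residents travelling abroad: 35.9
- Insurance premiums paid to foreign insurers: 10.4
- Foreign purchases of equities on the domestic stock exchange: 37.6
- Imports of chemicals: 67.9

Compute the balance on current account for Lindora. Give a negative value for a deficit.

Goods: 80.5 - 104.2 + 86.7 - 67.9 = -4.9
Services: -10.1 - 35.9 + 10.9 - 10.4 = -45.5
Primary income: 6.3 + 7.8 + 11.3 - 22.7 = 2.7
Secondary income: 17.5 + 6.9 = 24.4
Current account = (-4.9) + (-45.5) + 2.7 + 24.4 = -23.3
(Excluded from the current account — financial account: purchases of foreign government bonds by domestic residents 34.5, acquisition of a foreign subsidiary by a resident firm (outward FDI) 15.5, foreign purchases of equities on the domestic stock exchange 37.6; capital account: sale of embassy land to a foreign government 4.5.)

-23.3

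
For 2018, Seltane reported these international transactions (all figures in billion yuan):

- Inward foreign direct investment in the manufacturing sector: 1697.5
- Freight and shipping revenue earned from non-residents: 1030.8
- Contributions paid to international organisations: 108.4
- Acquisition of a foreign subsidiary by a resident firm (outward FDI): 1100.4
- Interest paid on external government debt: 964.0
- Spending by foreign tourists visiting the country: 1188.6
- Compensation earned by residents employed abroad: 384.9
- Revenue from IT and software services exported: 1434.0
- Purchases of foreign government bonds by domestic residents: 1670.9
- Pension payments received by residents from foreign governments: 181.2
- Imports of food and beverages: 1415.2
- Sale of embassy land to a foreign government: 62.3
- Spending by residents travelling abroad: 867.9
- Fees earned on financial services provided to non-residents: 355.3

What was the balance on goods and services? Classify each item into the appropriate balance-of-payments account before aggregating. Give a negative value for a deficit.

1725.6

Goods: -1415.2
Services: -867.9 + 1030.8 + 1434.0 + 355.3 + 1188.6 = 3140.8
Trade balance = -1415.2 + 3140.8 = 1725.6
(Excluded from the trade balance — financial account: inward foreign direct investment in the manufacturing sector 1697.5, acquisition of a foreign subsidiary by a resident firm (outward FDI) 1100.4, purchases of foreign government bonds by domestic residents 1670.9; secondary income: contributions paid to international organisations 108.4, pension payments received by residents from foreign governments 181.2; primary income: interest paid on external government debt 964.0, compensation earned by residents employed abroad 384.9; capital account: sale of embassy land to a foreign government 62.3.)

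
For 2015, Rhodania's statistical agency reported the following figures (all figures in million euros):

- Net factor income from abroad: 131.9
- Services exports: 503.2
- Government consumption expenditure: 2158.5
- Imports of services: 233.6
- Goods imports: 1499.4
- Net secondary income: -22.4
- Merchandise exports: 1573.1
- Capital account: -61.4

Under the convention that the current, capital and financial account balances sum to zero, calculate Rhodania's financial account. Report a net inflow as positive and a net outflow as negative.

-391.4

Goods balance = 1573.1 - 1499.4 = 73.7
Services balance = 503.2 - 233.6 = 269.6
Trade balance (goods + services) = 73.7 + 269.6 = 343.3
Net primary income = 131.9
Net secondary income = -22.4
Current account = 343.3 + 131.9 + (-22.4) = 452.8
Financial account = -(452.8 + (-61.4)) = -391.4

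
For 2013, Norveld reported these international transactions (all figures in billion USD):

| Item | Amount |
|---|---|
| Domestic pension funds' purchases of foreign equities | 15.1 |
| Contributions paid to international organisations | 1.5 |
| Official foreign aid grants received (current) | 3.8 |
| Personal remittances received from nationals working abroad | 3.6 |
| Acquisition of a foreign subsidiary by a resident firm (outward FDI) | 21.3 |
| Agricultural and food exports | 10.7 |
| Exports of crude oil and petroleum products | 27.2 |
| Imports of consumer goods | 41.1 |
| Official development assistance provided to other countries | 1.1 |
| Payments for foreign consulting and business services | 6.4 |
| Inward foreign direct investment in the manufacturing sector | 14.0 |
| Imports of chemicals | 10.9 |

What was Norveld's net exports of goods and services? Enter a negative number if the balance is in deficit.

Goods: -10.9 - 41.1 + 27.2 + 10.7 = -14.1
Services: -6.4
Trade balance = -14.1 + (-6.4) = -20.5
(Excluded from the trade balance — financial account: domestic pension funds' purchases of foreign equities 15.1, acquisition of a foreign subsidiary by a resident firm (outward FDI) 21.3, inward foreign direct investment in the manufacturing sector 14.0; secondary income: contributions paid to international organisations 1.5, official foreign aid grants received (current) 3.8, personal remittances received from nationals working abroad 3.6, official development assistance provided to other countries 1.1.)

-20.5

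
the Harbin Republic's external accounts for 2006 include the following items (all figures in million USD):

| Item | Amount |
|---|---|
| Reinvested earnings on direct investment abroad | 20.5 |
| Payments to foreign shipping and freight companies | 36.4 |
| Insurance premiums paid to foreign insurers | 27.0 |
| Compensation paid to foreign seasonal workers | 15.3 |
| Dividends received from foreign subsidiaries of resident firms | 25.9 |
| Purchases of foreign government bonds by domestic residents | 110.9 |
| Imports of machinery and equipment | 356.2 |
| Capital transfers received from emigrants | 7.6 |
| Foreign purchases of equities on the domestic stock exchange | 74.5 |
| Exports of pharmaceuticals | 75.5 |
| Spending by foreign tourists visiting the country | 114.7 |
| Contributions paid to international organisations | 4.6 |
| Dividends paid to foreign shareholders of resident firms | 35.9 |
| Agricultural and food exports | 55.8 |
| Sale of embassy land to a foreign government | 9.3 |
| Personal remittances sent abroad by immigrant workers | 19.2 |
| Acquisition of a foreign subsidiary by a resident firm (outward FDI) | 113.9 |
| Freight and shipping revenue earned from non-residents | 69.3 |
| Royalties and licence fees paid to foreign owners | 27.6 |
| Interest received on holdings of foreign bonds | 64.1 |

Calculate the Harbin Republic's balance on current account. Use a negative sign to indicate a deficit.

-96.4

Goods: 75.5 - 356.2 + 55.8 = -224.9
Services: -27.0 + 114.7 + 69.3 - 27.6 - 36.4 = 93.0
Primary income: -35.9 + 64.1 + 25.9 - 15.3 + 20.5 = 59.3
Secondary income: -19.2 - 4.6 = -23.8
Current account = (-224.9) + 93.0 + 59.3 + (-23.8) = -96.4
(Excluded from the current account — financial account: purchases of foreign government bonds by domestic residents 110.9, foreign purchases of equities on the domestic stock exchange 74.5, acquisition of a foreign subsidiary by a resident firm (outward FDI) 113.9; capital account: capital transfers received from emigrants 7.6, sale of embassy land to a foreign government 9.3.)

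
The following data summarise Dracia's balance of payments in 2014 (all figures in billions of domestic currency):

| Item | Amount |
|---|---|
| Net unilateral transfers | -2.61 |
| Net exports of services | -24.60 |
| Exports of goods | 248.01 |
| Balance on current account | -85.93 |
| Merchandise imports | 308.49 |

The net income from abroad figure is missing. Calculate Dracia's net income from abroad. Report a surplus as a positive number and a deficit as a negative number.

1.76

Current account = goods balance + services balance + net primary income + net secondary income
Sum of the known components = -87.69
Net income from abroad = CA - (known components) = -85.93 - (-87.69) = 1.76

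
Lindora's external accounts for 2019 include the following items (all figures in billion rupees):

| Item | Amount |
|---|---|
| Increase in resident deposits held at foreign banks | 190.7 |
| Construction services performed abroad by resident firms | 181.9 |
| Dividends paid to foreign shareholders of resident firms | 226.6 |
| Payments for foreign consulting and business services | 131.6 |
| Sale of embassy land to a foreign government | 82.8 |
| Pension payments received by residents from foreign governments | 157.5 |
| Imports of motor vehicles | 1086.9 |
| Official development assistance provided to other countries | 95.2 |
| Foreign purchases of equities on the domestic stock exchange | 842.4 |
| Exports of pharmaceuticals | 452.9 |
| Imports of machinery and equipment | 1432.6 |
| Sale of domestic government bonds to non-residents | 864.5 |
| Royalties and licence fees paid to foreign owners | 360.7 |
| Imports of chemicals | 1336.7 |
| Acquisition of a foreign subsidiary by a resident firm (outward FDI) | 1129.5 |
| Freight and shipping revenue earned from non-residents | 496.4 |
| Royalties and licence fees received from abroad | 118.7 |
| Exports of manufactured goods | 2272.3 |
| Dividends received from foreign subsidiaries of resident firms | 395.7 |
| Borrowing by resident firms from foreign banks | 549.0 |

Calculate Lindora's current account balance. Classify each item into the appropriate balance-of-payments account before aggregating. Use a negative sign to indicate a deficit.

-594.9

Goods: -1432.6 + 452.9 - 1086.9 - 1336.7 + 2272.3 = -1131.0
Services: 181.9 - 131.6 + 496.4 + 118.7 - 360.7 = 304.7
Primary income: 395.7 - 226.6 = 169.1
Secondary income: -95.2 + 157.5 = 62.3
Current account = (-1131.0) + 304.7 + 169.1 + 62.3 = -594.9
(Excluded from the current account — financial account: increase in resident deposits held at foreign banks 190.7, foreign purchases of equities on the domestic stock exchange 842.4, sale of domestic government bonds to non-residents 864.5, acquisition of a foreign subsidiary by a resident firm (outward FDI) 1129.5, borrowing by resident firms from foreign banks 549.0; capital account: sale of embassy land to a foreign government 82.8.)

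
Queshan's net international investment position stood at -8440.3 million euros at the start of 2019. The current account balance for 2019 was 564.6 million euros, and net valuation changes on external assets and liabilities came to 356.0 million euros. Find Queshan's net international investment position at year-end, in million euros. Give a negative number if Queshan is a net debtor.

Change in NIIP = current account + net valuation change = 564.6 + 356.0 = 920.6
End-of-year NIIP = -8440.3 + 920.6 = -7519.7

-7519.7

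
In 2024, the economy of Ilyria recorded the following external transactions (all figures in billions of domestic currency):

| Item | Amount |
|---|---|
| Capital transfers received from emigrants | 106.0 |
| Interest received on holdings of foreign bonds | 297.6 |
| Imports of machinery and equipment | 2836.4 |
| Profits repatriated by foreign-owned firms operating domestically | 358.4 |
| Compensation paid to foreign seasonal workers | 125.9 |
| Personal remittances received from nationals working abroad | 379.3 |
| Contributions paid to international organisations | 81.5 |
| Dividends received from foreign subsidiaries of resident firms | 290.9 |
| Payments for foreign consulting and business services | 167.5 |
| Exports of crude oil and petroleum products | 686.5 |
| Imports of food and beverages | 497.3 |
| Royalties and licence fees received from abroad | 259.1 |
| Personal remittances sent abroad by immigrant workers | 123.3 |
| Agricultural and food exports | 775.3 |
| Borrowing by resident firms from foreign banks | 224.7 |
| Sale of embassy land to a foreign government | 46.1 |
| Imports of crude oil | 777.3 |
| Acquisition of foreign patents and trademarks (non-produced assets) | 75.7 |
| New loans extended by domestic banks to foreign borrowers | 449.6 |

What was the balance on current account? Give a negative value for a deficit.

Goods: 775.3 - 777.3 - 497.3 - 2836.4 + 686.5 = -2649.2
Services: 259.1 - 167.5 = 91.6
Primary income: 290.9 - 125.9 - 358.4 + 297.6 = 104.2
Secondary income: -123.3 - 81.5 + 379.3 = 174.5
Current account = (-2649.2) + 91.6 + 104.2 + 174.5 = -2278.9
(Excluded from the current account — capital account: capital transfers received from emigrants 106.0, sale of embassy land to a foreign government 46.1, acquisition of foreign patents and trademarks (non-produced assets) 75.7; financial account: borrowing by resident firms from foreign banks 224.7, new loans extended by domestic banks to foreign borrowers 449.6.)

-2278.9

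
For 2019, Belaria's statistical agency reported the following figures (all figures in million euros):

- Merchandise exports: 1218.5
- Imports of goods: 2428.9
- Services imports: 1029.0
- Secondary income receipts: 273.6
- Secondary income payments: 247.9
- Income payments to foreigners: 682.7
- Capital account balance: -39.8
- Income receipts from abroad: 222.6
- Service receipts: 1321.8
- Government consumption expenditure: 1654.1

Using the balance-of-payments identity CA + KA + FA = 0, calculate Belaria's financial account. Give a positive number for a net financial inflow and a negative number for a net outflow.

Goods balance = 1218.5 - 2428.9 = -1210.4
Services balance = 1321.8 - 1029.0 = 292.8
Trade balance (goods + services) = -1210.4 + 292.8 = -917.6
Net primary income = 222.6 - 682.7 = -460.1
Net secondary income = 273.6 - 247.9 = 25.7
Current account = -917.6 + (-460.1) + 25.7 = -1352.0
Financial account = -(-1352.0 + (-39.8)) = 1391.8

1391.8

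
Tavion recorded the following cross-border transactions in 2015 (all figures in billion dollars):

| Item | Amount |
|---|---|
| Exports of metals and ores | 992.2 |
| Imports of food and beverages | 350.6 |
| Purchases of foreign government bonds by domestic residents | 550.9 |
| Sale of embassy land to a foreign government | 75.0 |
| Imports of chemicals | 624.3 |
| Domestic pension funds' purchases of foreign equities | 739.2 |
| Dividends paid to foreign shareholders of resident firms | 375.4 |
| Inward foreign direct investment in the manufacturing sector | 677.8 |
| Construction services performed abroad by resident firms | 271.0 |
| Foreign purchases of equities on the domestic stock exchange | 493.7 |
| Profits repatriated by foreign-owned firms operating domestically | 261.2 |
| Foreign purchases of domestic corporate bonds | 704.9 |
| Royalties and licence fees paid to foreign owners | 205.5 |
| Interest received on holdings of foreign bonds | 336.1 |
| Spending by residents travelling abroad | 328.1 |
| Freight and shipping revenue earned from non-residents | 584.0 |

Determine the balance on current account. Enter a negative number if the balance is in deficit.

Goods: 992.2 - 624.3 - 350.6 = 17.3
Services: -205.5 + 271.0 - 328.1 + 584.0 = 321.4
Primary income: 336.1 - 375.4 - 261.2 = -300.5
Current account = 17.3 + 321.4 + (-300.5) = 38.2
(Excluded from the current account — financial account: purchases of foreign government bonds by domestic residents 550.9, domestic pension funds' purchases of foreign equities 739.2, inward foreign direct investment in the manufacturing sector 677.8, foreign purchases of equities on the domestic stock exchange 493.7, foreign purchases of domestic corporate bonds 704.9; capital account: sale of embassy land to a foreign government 75.0.)

38.2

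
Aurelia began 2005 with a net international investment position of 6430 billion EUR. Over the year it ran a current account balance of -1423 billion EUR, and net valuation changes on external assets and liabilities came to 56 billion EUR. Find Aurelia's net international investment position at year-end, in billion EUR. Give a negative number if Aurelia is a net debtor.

5063

Change in NIIP = current account + net valuation change = -1423 + 56 = -1367
End-of-year NIIP = 6430 + (-1367) = 5063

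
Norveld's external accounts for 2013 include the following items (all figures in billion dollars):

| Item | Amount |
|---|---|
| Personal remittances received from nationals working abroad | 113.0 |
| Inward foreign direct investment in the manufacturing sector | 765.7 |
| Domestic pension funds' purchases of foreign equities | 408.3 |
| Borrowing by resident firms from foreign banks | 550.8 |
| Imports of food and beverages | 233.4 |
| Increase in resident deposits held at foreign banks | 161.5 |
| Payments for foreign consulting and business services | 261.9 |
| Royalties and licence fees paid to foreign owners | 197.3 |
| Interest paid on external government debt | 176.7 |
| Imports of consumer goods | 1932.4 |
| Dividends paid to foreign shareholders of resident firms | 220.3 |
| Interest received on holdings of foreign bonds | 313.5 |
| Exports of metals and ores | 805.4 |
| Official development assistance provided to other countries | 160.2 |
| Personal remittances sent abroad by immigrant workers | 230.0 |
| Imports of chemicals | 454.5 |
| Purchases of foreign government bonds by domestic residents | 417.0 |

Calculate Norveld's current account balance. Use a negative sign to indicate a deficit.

-2634.8

Goods: -454.5 + 805.4 - 1932.4 - 233.4 = -1814.9
Services: -261.9 - 197.3 = -459.2
Primary income: -176.7 + 313.5 - 220.3 = -83.5
Secondary income: -230.0 - 160.2 + 113.0 = -277.2
Current account = (-1814.9) + (-459.2) + (-83.5) + (-277.2) = -2634.8
(Excluded from the current account — financial account: inward foreign direct investment in the manufacturing sector 765.7, domestic pension funds' purchases of foreign equities 408.3, borrowing by resident firms from foreign banks 550.8, increase in resident deposits held at foreign banks 161.5, purchases of foreign government bonds by domestic residents 417.0.)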